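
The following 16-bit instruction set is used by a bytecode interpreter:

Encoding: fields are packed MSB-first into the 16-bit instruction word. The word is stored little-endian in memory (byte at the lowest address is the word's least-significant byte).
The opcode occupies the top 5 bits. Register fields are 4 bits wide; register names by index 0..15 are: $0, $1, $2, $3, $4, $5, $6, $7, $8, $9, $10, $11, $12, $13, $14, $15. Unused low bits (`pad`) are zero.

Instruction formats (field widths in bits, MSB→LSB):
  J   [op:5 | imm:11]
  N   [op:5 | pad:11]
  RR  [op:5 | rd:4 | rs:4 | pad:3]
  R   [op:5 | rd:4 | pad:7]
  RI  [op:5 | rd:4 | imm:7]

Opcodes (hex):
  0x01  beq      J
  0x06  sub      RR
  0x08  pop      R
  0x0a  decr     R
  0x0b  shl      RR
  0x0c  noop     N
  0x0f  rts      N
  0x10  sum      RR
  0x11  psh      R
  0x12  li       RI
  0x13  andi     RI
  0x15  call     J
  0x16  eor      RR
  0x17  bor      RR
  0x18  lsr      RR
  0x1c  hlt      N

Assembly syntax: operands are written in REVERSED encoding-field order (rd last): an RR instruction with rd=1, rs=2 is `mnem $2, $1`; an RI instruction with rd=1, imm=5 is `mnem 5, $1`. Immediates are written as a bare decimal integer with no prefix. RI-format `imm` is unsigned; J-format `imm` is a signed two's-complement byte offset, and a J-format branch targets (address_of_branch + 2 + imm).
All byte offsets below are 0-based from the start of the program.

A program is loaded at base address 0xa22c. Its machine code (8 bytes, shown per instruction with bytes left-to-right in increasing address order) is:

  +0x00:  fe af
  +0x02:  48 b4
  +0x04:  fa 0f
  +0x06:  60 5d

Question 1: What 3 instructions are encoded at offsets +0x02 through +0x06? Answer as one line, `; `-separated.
off 0x02: read 48 b4 as little → 0xb448
  top 5b → 0x16 → eor [RR]
  [10:7] rd=8 = $8
  [6:3] rs=9 = $9
off 0x04: read fa 0f as little → 0x0ffa
  top 5b → 0x1 → beq [J]
  [10:0] imm=2042 (s11→-6) = -6
off 0x06: read 60 5d as little → 0x5d60
  top 5b → 0xb → shl [RR]
  [10:7] rd=10 = $10
  [6:3] rs=12 = $12

eor $9, $8; beq -6; shl $12, $10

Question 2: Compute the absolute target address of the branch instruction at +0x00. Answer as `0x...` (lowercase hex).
0xa22c

off 0x00: read fe af as little → 0xaffe
  opcode bits[15:11]=0x15: call/J
  imm: (w>>0)&0x7ff=0x7fe (s11→-2) → -2
  target = base 0xa22c + off 0x00 + 2 + imm -2 = 0xa22c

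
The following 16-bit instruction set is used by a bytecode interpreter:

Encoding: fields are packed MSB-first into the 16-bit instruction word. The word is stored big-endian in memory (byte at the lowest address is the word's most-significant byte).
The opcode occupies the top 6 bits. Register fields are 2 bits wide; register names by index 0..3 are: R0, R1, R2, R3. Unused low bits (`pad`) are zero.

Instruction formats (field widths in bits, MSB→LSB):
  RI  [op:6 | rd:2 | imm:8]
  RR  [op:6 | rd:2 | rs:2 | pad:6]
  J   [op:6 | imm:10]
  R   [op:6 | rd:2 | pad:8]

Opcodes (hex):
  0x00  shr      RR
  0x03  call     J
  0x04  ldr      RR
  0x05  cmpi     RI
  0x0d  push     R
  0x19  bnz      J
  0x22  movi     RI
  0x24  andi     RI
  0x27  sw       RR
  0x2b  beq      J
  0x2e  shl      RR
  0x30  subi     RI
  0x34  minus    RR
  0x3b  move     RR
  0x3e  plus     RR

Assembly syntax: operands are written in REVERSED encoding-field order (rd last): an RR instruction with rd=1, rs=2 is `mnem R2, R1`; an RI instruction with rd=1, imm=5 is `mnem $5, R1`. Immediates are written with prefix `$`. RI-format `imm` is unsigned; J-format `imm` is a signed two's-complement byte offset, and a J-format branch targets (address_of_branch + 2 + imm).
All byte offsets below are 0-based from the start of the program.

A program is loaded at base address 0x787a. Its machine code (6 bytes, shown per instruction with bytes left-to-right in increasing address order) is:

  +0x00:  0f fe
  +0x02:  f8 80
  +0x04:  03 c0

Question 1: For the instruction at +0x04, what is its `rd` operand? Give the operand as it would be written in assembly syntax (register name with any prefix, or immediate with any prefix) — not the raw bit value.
[04] 03 c0 → 0x03c0
  opcode bits[15:10]=0x0: shr/RR
  rd: (w>>8)&0x3=0x3 → R3
  rs: (w>>6)&0x3=0x3 → R3

R3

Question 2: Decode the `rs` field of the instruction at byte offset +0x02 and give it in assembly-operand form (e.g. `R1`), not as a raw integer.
R2

+0x02: f8 80 ⇒ word 0xf880 (big)
  opcode bits[15:10]=0x3e: plus/RR
  [9:8] rd=0 = R0
  [7:6] rs=2 = R2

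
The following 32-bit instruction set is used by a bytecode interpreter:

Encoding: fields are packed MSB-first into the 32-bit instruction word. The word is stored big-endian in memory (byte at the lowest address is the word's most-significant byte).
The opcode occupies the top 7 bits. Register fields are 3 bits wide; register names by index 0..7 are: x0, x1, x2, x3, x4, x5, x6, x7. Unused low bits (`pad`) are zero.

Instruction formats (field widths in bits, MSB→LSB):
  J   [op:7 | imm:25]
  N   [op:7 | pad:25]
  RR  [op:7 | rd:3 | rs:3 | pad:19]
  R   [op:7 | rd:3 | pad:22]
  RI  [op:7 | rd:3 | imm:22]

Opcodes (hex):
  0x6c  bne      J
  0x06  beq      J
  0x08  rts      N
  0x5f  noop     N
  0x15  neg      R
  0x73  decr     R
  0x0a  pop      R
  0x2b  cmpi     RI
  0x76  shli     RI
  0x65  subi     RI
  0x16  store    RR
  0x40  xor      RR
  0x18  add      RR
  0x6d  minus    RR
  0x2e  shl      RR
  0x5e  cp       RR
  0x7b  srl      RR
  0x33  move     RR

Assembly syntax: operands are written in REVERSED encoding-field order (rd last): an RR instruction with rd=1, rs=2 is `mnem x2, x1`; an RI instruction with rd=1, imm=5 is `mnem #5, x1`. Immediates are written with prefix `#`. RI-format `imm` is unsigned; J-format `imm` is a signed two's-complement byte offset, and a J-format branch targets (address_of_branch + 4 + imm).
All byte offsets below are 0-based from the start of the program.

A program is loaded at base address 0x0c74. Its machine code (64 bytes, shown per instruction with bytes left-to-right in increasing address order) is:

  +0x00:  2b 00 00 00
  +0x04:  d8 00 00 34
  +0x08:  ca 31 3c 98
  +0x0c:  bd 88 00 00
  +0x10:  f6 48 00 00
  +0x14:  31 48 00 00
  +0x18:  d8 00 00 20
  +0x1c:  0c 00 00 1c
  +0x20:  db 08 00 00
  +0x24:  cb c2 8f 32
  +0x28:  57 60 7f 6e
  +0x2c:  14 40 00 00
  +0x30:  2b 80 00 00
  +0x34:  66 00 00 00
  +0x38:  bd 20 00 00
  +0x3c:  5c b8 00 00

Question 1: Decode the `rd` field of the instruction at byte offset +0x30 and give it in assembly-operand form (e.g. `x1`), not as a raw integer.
x6

+0x30: 2b 80 00 00 ⇒ word 0x2b800000 (big)
  op=0x2b800000>>25=0x15 ⇒ neg (R)
  rd: (w>>22)&0x7=0x6 → x6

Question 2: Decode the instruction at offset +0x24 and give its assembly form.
subi #167730, x7

+0x24: cb c2 8f 32 ⇒ word 0xcbc28f32 (big)
  top 7b → 0x65 → subi [RI]
  [24:22] rd=7 = x7
  [21:0] imm=167730 = #167730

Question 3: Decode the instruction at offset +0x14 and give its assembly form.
[14] 31 48 00 00 → 0x31480000
  op=0x31480000>>25=0x18 ⇒ add (RR)
  rd@[24:22]=0x5 ⇒ x5
  rs@[21:19]=0x1 ⇒ x1

add x1, x5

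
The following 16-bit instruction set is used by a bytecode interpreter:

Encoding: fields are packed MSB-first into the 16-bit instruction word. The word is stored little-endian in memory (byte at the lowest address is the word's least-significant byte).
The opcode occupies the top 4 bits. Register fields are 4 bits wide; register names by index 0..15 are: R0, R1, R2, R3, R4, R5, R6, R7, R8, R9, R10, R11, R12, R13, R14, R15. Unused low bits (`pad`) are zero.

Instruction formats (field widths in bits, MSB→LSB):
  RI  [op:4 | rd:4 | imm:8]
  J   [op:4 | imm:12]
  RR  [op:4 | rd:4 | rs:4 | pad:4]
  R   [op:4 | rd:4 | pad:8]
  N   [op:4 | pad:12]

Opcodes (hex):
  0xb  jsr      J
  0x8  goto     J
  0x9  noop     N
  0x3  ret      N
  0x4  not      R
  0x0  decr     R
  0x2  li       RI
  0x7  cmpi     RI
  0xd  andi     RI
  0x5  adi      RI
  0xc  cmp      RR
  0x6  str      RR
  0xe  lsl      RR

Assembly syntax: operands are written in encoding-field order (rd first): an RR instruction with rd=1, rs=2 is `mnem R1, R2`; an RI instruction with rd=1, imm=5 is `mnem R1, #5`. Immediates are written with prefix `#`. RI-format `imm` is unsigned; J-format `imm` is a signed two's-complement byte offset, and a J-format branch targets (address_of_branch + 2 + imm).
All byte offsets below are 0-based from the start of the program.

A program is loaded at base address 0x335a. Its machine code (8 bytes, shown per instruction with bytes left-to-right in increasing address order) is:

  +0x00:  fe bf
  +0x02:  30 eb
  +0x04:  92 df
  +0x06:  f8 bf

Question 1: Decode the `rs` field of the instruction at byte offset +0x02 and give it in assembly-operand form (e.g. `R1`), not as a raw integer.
R3

@+02  little-endian(30 eb) = 0xeb30
  top 4b → 0xe → lsl [RR]
  rd@[11:8]=0xb ⇒ R11
  rs@[7:4]=0x3 ⇒ R3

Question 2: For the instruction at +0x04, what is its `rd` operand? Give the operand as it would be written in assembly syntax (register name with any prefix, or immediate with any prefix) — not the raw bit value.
@+04  little-endian(92 df) = 0xdf92
  top 4b → 0xd → andi [RI]
  [11:8] rd=15 = R15
  [7:0] imm=146 = #146

R15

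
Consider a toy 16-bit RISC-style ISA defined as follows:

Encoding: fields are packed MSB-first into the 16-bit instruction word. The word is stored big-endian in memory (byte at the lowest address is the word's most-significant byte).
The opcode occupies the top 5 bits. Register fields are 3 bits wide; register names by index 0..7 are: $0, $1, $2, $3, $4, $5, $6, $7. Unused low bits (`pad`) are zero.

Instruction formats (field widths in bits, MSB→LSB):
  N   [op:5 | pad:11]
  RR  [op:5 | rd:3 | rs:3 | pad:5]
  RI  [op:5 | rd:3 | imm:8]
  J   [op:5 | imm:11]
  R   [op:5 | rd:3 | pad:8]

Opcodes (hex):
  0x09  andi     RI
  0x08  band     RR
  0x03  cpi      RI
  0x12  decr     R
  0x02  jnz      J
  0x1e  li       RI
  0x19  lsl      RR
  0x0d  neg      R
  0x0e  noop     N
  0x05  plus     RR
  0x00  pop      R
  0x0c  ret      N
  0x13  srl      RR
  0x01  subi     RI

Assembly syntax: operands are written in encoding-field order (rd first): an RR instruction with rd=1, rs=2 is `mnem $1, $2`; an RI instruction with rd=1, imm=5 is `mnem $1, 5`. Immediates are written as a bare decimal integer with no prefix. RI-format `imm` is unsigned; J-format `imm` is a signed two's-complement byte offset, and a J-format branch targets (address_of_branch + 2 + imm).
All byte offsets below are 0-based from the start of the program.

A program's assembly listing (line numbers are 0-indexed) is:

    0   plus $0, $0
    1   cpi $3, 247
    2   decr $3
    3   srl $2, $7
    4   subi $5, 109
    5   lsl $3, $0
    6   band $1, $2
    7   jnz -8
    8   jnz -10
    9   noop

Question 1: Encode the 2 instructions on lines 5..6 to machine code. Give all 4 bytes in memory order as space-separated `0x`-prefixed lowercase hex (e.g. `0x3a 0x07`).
0xcb 0x00 0x41 0x40

L5: lsl op=0x19:5|rd=3:3|rs=0:3|pad=0:5 ⇒ 0xcb00 ⇒ big cb 00
L6: band op=0x8:5|rd=1:3|rs=2:3|pad=0:5 ⇒ 0x4140 ⇒ big 41 40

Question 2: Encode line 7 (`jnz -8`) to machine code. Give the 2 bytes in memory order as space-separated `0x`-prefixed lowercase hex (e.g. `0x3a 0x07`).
0x17 0xf8

L7: jnz op=0x2:5|imm=-8:11 ⇒ 0x17f8 ⇒ big 17 f8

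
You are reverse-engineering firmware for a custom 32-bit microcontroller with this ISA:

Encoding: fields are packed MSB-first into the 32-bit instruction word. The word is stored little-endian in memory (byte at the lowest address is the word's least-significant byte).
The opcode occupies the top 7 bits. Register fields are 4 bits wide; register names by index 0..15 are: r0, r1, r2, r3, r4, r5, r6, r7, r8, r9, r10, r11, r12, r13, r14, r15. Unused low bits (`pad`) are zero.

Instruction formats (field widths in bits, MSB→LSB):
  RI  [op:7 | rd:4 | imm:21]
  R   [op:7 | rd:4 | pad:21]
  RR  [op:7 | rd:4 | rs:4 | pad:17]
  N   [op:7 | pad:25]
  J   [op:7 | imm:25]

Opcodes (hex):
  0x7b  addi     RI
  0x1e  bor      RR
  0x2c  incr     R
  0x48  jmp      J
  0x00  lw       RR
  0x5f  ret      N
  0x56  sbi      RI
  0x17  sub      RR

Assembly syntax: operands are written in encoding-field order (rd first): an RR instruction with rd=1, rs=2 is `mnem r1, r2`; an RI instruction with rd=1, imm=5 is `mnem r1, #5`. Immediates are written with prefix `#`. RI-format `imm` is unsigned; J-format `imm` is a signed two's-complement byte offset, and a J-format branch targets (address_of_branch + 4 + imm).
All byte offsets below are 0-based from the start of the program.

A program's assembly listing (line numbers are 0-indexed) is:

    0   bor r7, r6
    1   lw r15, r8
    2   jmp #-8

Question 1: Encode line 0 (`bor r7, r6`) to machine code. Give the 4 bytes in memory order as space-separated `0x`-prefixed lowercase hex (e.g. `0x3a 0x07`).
L0: bor op=0x1e:7|rd=7:4|rs=6:4|pad=0:17 ⇒ 0x3cec0000 ⇒ little 00 00 ec 3c

0x00 0x00 0xec 0x3c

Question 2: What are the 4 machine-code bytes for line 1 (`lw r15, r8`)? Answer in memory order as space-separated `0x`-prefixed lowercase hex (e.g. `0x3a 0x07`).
0x00 0x00 0xf0 0x01

line 1 (lw): pack op=0x0:7|rd=15:4|rs=8:4|pad=0:17 = 0x01f00000; little→ 00 00 f0 01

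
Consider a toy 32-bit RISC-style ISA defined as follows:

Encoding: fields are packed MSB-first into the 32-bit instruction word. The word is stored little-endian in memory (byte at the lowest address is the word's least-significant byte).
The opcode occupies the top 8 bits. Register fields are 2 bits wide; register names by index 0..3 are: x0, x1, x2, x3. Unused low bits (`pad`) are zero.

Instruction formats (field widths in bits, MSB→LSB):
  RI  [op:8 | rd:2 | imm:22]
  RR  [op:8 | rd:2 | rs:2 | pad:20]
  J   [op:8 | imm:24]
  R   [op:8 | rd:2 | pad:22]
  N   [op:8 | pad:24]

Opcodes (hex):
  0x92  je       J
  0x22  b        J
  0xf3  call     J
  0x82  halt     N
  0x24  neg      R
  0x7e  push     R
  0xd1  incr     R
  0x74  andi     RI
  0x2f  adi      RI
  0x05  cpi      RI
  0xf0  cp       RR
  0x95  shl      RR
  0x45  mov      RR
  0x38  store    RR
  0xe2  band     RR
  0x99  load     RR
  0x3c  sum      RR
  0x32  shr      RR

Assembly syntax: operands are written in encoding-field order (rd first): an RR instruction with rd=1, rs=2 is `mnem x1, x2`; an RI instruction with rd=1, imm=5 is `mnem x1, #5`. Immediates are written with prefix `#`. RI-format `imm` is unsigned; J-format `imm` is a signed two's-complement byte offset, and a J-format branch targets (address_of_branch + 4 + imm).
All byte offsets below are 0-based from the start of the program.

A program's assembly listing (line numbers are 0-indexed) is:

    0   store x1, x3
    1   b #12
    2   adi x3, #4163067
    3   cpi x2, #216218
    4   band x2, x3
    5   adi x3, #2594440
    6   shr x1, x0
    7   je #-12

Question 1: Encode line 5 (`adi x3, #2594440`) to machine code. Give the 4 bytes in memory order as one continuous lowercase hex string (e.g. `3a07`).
8896e72f

line 5 (adi): pack op=0x2f:8|rd=3:2|imm=2594440:22 = 0x2fe79688; little→ 88 96 e7 2f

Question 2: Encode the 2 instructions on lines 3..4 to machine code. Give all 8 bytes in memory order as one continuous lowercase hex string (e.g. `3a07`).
9a4c83050000b0e2

line 3 (cpi): pack op=0x5:8|rd=2:2|imm=216218:22 = 0x05834c9a; little→ 9a 4c 83 05
line 4 (band): pack op=0xe2:8|rd=2:2|rs=3:2|pad=0:20 = 0xe2b00000; little→ 00 00 b0 e2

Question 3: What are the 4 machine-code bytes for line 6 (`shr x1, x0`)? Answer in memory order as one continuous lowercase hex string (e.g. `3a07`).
6. shr fields op=0x32:8|rd=1:2|rs=0:2|pad=0:20 → word 32400000h → 00 00 40 32

00004032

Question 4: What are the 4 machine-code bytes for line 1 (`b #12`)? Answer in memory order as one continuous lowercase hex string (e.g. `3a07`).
0c000022

1. b fields op=0x22:8|imm=12:24 → word 2200000ch → 0c 00 00 22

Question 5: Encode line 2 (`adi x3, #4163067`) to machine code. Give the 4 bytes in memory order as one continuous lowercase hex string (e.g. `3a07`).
fb85ff2f

line 2 (adi): pack op=0x2f:8|rd=3:2|imm=4163067:22 = 0x2fff85fb; little→ fb 85 ff 2f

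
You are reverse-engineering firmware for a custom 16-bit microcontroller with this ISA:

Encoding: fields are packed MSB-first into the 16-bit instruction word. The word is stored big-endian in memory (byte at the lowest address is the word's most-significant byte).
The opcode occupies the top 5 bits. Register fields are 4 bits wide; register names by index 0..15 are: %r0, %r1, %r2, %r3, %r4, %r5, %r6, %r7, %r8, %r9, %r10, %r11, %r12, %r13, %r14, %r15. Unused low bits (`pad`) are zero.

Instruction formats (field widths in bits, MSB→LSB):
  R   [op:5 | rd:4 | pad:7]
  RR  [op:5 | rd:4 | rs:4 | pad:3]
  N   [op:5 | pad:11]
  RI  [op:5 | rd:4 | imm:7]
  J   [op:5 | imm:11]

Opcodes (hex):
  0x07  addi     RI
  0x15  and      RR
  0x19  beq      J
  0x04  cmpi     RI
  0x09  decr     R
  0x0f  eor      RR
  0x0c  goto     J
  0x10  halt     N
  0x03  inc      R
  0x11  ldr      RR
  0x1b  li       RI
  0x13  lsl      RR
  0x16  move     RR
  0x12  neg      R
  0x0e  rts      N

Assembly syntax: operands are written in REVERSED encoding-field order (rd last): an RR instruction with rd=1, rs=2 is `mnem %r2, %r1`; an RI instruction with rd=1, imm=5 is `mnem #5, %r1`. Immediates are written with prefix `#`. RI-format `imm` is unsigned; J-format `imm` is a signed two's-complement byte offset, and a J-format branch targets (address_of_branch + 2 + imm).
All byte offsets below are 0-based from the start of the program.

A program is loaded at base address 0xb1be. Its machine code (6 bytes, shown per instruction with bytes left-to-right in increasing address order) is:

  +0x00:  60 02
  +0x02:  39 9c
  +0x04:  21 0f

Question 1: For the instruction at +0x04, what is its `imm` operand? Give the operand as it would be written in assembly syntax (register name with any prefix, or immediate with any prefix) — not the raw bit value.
#15

[04] 21 0f → 0x210f
  top 5b → 0x4 → cmpi [RI]
  [10:7] rd=2 = %r2
  [6:0] imm=15 = #15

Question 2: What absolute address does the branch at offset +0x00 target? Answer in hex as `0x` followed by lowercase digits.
off 0x00: read 60 02 as big → 0x6002
  top 5b → 0xc → goto [J]
  imm: (w>>0)&0x7ff=0x2 → #2
  target = base 0xb1be + off 0x00 + 2 + imm 2 = 0xb1c2

0xb1c2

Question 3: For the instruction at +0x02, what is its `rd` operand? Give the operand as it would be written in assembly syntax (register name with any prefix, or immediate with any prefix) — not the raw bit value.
@+02  big-endian(39 9c) = 0x399c
  top 5b → 0x7 → addi [RI]
  [10:7] rd=3 = %r3
  [6:0] imm=28 = #28

%r3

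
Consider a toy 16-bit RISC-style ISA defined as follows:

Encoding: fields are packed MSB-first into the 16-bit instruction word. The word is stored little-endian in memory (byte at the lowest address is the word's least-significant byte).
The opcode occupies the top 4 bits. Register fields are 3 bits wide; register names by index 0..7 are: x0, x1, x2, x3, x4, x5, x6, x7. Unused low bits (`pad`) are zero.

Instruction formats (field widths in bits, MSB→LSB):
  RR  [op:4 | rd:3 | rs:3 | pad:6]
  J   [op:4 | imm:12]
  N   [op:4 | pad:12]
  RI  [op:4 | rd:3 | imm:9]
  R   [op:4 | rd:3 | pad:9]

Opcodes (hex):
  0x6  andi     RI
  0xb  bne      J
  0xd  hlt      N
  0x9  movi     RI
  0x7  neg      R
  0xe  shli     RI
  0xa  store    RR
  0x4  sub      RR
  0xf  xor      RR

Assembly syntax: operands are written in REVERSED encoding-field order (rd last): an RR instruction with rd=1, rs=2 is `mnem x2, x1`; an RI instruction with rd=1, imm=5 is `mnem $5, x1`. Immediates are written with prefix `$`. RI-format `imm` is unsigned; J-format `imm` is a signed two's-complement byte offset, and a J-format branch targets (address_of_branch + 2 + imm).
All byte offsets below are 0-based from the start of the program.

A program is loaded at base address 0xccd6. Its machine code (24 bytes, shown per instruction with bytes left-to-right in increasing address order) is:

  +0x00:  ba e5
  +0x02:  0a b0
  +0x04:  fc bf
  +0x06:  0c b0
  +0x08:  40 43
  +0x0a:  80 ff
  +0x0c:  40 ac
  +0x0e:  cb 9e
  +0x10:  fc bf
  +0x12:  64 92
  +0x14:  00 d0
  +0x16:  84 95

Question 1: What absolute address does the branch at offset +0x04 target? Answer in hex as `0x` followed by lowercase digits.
[04] fc bf → 0xbffc
  op=0xbffc>>12=0xb ⇒ bne (J)
  imm: (w>>0)&0xfff=0xffc (s12→-4) → $-4
  target = base 0xccd6 + off 0x04 + 2 + imm -4 = 0xccd8

0xccd8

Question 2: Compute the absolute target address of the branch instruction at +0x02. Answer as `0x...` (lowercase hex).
[02] 0a b0 → 0xb00a
  top 4b → 0xb → bne [J]
  [11:0] imm=10 = $10
  target = base 0xccd6 + off 0x02 + 2 + imm 10 = 0xcce4

0xcce4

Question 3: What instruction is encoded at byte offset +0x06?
bne $12

[06] 0c b0 → 0xb00c
  top 4b → 0xb → bne [J]
  imm@[11:0]=0xc ⇒ $12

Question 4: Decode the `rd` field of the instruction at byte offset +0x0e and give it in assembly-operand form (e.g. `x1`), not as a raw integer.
@+0e  little-endian(cb 9e) = 0x9ecb
  op=0x9ecb>>12=0x9 ⇒ movi (RI)
  [11:9] rd=7 = x7
  [8:0] imm=203 = $203

x7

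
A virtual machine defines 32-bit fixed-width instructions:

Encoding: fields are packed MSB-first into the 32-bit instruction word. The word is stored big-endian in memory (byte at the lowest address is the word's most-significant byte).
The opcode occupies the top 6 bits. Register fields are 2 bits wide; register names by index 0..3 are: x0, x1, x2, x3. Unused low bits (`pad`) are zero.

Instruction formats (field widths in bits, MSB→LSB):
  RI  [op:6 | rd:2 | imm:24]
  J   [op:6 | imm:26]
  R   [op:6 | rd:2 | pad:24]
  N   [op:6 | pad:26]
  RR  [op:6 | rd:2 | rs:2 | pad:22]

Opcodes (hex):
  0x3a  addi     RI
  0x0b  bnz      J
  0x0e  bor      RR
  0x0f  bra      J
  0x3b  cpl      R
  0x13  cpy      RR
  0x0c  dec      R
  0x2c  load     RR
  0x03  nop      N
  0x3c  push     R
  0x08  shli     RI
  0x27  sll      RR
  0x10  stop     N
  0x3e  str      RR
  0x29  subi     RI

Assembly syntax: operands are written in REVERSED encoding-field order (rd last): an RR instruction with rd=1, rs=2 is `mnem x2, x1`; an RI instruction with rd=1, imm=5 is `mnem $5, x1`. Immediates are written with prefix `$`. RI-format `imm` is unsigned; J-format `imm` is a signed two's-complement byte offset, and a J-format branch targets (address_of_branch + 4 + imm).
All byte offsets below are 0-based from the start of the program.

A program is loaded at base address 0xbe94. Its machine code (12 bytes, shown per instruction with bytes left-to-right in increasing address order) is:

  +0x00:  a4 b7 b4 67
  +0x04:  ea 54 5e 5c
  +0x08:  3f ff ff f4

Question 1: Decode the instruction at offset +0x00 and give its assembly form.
off 0x00: read a4 b7 b4 67 as big → 0xa4b7b467
  top 6b → 0x29 → subi [RI]
  rd: (w>>24)&0x3=0x0 → x0
  imm: (w>>0)&0xffffff=0xb7b467 → $12039271

subi $12039271, x0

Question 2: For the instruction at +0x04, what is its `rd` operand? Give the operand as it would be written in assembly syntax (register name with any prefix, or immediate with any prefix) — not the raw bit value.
x2

[04] ea 54 5e 5c → 0xea545e5c
  top 6b → 0x3a → addi [RI]
  rd@[25:24]=0x2 ⇒ x2
  imm@[23:0]=0x545e5c ⇒ $5529180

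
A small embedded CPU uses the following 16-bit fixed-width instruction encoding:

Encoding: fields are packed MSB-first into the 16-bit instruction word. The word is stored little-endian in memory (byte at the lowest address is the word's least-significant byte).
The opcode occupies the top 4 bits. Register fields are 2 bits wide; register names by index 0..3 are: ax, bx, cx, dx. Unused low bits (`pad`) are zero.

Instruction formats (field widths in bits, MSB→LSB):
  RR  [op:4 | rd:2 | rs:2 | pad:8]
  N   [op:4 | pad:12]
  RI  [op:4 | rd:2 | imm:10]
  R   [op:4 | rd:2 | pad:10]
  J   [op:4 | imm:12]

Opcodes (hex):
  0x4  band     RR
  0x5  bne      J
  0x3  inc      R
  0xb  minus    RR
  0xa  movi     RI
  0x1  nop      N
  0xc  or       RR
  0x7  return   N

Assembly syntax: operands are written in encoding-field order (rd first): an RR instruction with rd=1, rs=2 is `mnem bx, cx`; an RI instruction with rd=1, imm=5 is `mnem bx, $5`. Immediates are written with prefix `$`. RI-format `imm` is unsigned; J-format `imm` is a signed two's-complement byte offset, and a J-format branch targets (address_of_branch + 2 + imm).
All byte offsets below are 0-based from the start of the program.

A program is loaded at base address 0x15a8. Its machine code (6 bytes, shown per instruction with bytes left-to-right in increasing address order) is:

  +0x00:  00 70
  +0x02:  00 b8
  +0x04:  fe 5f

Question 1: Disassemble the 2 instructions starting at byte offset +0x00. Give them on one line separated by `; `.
return; minus cx, ax

[00] 00 70 → 0x7000
  opcode bits[15:12]=0x7: return/N
[02] 00 b8 → 0xb800
  opcode bits[15:12]=0xb: minus/RR
  [11:10] rd=2 = cx
  [9:8] rs=0 = ax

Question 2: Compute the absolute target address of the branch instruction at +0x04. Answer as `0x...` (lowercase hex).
@+04  little-endian(fe 5f) = 0x5ffe
  top 4b → 0x5 → bne [J]
  imm@[11:0]=0xffe (s12→-2) ⇒ $-2
  target = base 0x15a8 + off 0x04 + 2 + imm -2 = 0x15ac

0x15ac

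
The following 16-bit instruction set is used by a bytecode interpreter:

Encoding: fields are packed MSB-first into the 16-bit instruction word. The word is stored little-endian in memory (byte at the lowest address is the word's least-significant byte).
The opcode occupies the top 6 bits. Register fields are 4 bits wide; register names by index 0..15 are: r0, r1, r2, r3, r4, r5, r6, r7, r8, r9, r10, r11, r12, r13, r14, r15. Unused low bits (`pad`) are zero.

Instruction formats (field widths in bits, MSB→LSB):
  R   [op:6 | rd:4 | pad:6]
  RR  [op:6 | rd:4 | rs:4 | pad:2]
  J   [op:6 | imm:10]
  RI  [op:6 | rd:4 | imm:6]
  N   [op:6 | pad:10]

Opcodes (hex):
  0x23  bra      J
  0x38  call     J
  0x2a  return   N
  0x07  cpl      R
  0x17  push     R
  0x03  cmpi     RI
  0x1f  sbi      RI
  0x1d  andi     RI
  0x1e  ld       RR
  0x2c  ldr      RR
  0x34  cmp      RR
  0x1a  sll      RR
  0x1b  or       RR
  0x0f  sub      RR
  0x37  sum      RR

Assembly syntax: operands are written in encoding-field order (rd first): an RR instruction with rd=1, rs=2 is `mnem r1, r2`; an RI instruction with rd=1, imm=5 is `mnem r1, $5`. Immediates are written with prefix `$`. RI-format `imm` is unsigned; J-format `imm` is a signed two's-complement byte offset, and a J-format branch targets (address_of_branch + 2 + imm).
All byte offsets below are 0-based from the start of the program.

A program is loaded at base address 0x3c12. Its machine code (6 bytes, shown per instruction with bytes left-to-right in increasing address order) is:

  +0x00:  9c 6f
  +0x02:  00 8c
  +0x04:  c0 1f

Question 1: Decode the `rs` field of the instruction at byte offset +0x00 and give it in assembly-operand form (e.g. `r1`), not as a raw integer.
[00] 9c 6f → 0x6f9c
  op=0x6f9c>>10=0x1b ⇒ or (RR)
  rd@[9:6]=0xe ⇒ r14
  rs@[5:2]=0x7 ⇒ r7

r7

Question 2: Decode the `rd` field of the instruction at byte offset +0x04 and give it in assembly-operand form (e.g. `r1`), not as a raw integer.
@+04  little-endian(c0 1f) = 0x1fc0
  top 6b → 0x7 → cpl [R]
  rd: (w>>6)&0xf=0xf → r15

r15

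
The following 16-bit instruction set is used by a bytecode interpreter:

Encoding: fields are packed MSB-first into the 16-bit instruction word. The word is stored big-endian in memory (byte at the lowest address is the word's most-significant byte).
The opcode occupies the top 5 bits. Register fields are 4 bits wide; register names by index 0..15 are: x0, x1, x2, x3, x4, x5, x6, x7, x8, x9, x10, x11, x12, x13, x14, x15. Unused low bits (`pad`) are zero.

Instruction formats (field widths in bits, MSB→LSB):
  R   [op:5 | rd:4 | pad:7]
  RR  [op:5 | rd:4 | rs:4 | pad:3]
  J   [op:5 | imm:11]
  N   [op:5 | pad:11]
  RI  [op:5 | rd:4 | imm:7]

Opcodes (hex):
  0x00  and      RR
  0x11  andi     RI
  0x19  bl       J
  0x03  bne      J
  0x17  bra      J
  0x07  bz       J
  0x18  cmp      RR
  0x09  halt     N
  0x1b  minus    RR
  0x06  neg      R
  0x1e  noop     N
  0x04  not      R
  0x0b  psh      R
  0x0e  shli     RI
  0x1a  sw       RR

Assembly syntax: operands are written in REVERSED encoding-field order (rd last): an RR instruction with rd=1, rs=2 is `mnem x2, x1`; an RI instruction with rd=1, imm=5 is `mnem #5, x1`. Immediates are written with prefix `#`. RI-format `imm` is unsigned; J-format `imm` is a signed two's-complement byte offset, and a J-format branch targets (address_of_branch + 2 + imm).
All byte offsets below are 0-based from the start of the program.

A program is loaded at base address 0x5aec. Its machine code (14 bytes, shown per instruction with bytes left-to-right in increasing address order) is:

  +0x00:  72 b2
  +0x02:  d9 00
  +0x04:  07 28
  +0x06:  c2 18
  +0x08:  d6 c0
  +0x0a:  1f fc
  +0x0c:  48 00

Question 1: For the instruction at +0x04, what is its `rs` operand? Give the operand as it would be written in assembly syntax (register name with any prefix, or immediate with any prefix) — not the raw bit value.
@+04  big-endian(07 28) = 0x0728
  top 5b → 0x0 → and [RR]
  rd@[10:7]=0xe ⇒ x14
  rs@[6:3]=0x5 ⇒ x5

x5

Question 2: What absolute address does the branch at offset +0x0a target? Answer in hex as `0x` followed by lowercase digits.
0x5af4

[0a] 1f fc → 0x1ffc
  op=0x1ffc>>11=0x3 ⇒ bne (J)
  imm: (w>>0)&0x7ff=0x7fc (s11→-4) → #-4
  target = base 0x5aec + off 0x0a + 2 + imm -4 = 0x5af4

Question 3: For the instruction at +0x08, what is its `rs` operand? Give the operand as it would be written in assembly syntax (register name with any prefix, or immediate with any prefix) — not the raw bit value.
[08] d6 c0 → 0xd6c0
  opcode bits[15:11]=0x1a: sw/RR
  rd@[10:7]=0xd ⇒ x13
  rs@[6:3]=0x8 ⇒ x8

x8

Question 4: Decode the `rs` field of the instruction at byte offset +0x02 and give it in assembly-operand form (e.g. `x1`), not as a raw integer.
x0

[02] d9 00 → 0xd900
  opcode bits[15:11]=0x1b: minus/RR
  rd: (w>>7)&0xf=0x2 → x2
  rs: (w>>3)&0xf=0x0 → x0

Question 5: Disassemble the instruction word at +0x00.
+0x00: 72 b2 ⇒ word 0x72b2 (big)
  opcode bits[15:11]=0xe: shli/RI
  rd: (w>>7)&0xf=0x5 → x5
  imm: (w>>0)&0x7f=0x32 → #50

shli #50, x5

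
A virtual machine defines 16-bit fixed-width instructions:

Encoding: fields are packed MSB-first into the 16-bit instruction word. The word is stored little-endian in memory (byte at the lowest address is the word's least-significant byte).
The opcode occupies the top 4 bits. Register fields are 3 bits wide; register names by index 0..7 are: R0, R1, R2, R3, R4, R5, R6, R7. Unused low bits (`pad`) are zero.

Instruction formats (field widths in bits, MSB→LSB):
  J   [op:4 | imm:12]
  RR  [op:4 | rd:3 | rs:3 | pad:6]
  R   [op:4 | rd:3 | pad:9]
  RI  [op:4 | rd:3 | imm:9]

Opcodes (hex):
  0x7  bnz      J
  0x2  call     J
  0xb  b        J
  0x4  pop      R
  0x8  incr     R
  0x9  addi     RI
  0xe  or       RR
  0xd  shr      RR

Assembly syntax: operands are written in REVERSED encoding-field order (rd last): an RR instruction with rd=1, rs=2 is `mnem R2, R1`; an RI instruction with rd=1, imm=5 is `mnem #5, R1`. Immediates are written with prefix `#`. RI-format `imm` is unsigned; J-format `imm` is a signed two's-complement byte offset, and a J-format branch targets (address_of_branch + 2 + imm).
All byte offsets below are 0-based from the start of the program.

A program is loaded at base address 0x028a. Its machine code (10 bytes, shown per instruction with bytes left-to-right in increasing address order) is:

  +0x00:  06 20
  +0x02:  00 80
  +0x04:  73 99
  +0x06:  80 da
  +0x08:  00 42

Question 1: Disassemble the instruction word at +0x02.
+0x02: 00 80 ⇒ word 0x8000 (little)
  top 4b → 0x8 → incr [R]
  [11:9] rd=0 = R0

incr R0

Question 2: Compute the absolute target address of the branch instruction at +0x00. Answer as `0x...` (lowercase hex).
@+00  little-endian(06 20) = 0x2006
  op=0x2006>>12=0x2 ⇒ call (J)
  imm: (w>>0)&0xfff=0x6 → #6
  target = base 0x028a + off 0x00 + 2 + imm 6 = 0x0292

0x0292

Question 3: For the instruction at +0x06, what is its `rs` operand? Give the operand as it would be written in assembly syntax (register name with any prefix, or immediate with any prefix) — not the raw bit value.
@+06  little-endian(80 da) = 0xda80
  op=0xda80>>12=0xd ⇒ shr (RR)
  [11:9] rd=5 = R5
  [8:6] rs=2 = R2

R2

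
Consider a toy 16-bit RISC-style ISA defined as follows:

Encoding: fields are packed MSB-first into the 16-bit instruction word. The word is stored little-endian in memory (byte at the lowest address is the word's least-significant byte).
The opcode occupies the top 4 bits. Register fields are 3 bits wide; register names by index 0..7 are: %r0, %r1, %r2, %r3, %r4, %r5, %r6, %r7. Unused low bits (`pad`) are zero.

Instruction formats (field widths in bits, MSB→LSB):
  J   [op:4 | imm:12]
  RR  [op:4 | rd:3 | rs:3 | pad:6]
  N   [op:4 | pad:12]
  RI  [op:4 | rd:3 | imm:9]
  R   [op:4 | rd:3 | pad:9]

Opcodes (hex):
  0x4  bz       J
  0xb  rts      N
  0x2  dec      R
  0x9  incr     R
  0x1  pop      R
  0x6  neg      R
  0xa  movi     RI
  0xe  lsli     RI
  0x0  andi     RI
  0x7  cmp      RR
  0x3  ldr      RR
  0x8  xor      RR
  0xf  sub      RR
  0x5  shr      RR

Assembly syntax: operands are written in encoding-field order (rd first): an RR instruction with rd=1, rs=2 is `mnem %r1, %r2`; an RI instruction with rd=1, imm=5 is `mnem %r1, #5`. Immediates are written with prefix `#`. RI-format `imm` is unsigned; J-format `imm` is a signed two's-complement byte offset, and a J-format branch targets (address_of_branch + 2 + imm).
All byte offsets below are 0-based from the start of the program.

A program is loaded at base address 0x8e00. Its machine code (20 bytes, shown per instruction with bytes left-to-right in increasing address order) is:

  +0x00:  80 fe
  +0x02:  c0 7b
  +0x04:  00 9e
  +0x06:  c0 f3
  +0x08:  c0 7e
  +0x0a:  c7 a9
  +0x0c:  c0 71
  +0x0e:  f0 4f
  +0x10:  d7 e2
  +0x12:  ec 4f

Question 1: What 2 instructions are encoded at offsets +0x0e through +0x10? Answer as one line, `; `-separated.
bz #-16; lsli %r1, #215

@+0e  little-endian(f0 4f) = 0x4ff0
  opcode bits[15:12]=0x4: bz/J
  [11:0] imm=4080 (s12→-16) = #-16
@+10  little-endian(d7 e2) = 0xe2d7
  opcode bits[15:12]=0xe: lsli/RI
  [11:9] rd=1 = %r1
  [8:0] imm=215 = #215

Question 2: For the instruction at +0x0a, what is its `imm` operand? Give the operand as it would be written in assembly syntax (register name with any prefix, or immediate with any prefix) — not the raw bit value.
#455

+0x0a: c7 a9 ⇒ word 0xa9c7 (little)
  op=0xa9c7>>12=0xa ⇒ movi (RI)
  [11:9] rd=4 = %r4
  [8:0] imm=455 = #455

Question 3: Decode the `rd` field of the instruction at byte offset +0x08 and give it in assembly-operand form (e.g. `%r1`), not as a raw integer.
%r7

+0x08: c0 7e ⇒ word 0x7ec0 (little)
  op=0x7ec0>>12=0x7 ⇒ cmp (RR)
  rd: (w>>9)&0x7=0x7 → %r7
  rs: (w>>6)&0x7=0x3 → %r3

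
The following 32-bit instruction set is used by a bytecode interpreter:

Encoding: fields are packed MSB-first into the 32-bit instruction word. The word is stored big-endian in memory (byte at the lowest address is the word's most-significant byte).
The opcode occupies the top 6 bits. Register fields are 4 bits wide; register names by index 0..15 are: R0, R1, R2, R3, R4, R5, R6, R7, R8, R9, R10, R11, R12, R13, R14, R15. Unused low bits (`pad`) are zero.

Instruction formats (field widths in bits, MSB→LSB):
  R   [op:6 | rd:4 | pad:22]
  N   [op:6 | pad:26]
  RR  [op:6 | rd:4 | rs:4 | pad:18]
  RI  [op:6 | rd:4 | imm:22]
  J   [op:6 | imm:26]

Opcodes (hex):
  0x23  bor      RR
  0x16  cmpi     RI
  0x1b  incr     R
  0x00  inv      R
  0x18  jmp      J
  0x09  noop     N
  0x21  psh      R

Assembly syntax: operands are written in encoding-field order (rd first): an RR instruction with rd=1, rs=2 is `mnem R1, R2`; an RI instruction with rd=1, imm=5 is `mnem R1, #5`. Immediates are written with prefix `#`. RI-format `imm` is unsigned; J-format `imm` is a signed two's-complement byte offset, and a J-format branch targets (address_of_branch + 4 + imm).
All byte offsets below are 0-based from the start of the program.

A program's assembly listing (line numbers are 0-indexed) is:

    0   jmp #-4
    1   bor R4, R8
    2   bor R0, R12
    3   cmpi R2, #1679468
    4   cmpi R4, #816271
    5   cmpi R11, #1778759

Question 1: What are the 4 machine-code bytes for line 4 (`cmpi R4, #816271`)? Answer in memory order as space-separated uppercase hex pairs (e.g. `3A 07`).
4. cmpi fields op=0x16:6|rd=4:4|imm=816271:22 → word 590c748fh → 59 0c 74 8f

59 0C 74 8F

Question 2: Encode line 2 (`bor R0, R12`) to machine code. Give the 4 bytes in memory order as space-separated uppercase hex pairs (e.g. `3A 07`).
8C 30 00 00

line 2 (bor): pack op=0x23:6|rd=0:4|rs=12:4|pad=0:18 = 0x8c300000; big→ 8c 30 00 00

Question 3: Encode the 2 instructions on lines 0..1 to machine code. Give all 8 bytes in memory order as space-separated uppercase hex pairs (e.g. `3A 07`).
63 FF FF FC 8D 20 00 00

L0: jmp op=0x18:6|imm=-4:26 ⇒ 0x63fffffc ⇒ big 63 ff ff fc
L1: bor op=0x23:6|rd=4:4|rs=8:4|pad=0:18 ⇒ 0x8d200000 ⇒ big 8d 20 00 00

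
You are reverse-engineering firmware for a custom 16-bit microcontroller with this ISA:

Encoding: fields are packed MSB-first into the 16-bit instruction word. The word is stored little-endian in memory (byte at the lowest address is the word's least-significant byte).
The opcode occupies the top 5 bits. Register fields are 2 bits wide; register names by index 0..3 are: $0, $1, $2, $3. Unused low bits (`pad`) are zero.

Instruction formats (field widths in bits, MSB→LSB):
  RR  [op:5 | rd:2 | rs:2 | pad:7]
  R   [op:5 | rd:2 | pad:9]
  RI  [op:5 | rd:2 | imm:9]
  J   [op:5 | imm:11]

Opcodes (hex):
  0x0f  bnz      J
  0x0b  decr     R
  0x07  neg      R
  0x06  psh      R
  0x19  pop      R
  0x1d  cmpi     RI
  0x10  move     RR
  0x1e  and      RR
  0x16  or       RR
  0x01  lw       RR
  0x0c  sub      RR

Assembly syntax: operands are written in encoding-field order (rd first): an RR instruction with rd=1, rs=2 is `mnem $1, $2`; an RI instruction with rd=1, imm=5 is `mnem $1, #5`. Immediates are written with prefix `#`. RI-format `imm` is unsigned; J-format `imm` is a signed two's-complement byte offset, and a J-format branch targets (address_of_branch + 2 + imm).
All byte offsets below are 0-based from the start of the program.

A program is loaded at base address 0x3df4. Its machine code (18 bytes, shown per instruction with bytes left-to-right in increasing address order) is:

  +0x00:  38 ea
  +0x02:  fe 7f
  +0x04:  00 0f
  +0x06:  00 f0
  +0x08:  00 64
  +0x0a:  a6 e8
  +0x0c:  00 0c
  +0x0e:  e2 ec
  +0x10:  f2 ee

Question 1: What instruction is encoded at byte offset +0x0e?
cmpi $2, #226

off 0x0e: read e2 ec as little → 0xece2
  opcode bits[15:11]=0x1d: cmpi/RI
  rd: (w>>9)&0x3=0x2 → $2
  imm: (w>>0)&0x1ff=0xe2 → #226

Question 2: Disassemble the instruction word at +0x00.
cmpi $1, #56

[00] 38 ea → 0xea38
  opcode bits[15:11]=0x1d: cmpi/RI
  rd: (w>>9)&0x3=0x1 → $1
  imm: (w>>0)&0x1ff=0x38 → #56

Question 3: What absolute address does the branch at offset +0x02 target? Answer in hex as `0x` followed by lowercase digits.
0x3df6

@+02  little-endian(fe 7f) = 0x7ffe
  opcode bits[15:11]=0xf: bnz/J
  [10:0] imm=2046 (s11→-2) = #-2
  target = base 0x3df4 + off 0x02 + 2 + imm -2 = 0x3df6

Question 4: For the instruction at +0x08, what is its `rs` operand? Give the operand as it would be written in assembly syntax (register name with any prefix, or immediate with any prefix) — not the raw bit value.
@+08  little-endian(00 64) = 0x6400
  opcode bits[15:11]=0xc: sub/RR
  rd@[10:9]=0x2 ⇒ $2
  rs@[8:7]=0x0 ⇒ $0

$0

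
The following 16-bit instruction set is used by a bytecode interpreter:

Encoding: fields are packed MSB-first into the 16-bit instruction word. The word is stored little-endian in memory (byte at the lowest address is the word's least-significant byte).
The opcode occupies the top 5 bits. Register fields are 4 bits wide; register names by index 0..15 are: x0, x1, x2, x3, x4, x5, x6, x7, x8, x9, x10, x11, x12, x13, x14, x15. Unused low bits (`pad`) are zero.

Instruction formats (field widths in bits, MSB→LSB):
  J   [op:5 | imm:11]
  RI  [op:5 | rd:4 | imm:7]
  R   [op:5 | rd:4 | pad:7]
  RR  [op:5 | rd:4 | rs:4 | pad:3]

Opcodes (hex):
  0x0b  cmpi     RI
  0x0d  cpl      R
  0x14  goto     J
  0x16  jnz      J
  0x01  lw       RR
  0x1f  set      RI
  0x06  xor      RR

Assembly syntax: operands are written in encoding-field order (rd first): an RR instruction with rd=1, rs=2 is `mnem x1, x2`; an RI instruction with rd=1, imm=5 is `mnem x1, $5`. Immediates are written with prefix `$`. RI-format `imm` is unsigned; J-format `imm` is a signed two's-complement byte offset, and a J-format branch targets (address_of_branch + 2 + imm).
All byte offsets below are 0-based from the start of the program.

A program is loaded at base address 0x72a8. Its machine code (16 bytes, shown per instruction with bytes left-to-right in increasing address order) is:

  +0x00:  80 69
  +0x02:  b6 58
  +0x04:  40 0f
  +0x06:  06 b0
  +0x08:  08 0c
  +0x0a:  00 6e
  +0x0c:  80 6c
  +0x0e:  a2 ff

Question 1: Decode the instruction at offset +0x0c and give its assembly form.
off 0x0c: read 80 6c as little → 0x6c80
  top 5b → 0xd → cpl [R]
  rd@[10:7]=0x9 ⇒ x9

cpl x9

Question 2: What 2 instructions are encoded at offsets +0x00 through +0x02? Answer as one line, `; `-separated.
cpl x3; cmpi x1, $54

off 0x00: read 80 69 as little → 0x6980
  opcode bits[15:11]=0xd: cpl/R
  rd@[10:7]=0x3 ⇒ x3
off 0x02: read b6 58 as little → 0x58b6
  opcode bits[15:11]=0xb: cmpi/RI
  rd@[10:7]=0x1 ⇒ x1
  imm@[6:0]=0x36 ⇒ $54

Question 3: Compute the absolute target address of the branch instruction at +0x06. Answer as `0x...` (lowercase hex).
+0x06: 06 b0 ⇒ word 0xb006 (little)
  top 5b → 0x16 → jnz [J]
  imm@[10:0]=0x6 ⇒ $6
  target = base 0x72a8 + off 0x06 + 2 + imm 6 = 0x72b6

0x72b6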